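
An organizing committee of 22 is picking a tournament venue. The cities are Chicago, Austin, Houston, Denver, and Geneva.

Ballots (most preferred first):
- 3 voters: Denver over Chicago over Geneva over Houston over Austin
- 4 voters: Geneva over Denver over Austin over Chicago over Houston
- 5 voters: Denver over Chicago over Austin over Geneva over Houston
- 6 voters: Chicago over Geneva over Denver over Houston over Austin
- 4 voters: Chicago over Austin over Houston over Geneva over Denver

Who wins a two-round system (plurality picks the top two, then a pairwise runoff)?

Round 1 first-place votes: Chicago 10, Austin 0, Houston 0, Denver 8, Geneva 4. Chicago and Denver advance.
Runoff: Chicago is ranked above Denver on 10 ballots, Denver above Chicago on 12.

Denver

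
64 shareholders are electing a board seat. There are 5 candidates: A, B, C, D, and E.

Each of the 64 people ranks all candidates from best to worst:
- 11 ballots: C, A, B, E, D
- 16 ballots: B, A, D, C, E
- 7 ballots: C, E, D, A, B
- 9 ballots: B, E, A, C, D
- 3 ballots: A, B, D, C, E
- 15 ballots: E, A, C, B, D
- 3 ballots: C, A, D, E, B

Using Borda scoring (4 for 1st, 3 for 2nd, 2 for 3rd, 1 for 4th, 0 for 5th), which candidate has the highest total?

A: 11×3 + 16×3 + 7×1 + 9×2 + 3×4 + 15×3 + 3×3 = 172
B: 11×2 + 16×4 + 7×0 + 9×4 + 3×3 + 15×1 + 3×0 = 146
C: 11×4 + 16×1 + 7×4 + 9×1 + 3×1 + 15×2 + 3×4 = 142
D: 11×0 + 16×2 + 7×2 + 9×0 + 3×2 + 15×0 + 3×2 = 58
E: 11×1 + 16×0 + 7×3 + 9×3 + 3×0 + 15×4 + 3×1 = 122

A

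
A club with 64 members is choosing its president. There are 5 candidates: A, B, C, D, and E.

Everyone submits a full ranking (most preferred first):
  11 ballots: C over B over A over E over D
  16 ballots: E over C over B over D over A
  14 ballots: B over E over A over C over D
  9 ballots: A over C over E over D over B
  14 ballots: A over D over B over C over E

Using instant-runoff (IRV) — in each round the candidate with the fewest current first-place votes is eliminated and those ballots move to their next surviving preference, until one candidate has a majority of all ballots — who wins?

B

Round 1: A 23, B 14, C 11, D 0, E 16. D eliminated.
Round 2: A 23, B 14, C 11, E 16. C eliminated.
Round 3: A 23, B 25, E 16. E eliminated.
Round 4: A 23, B 41. B has a majority (≥33).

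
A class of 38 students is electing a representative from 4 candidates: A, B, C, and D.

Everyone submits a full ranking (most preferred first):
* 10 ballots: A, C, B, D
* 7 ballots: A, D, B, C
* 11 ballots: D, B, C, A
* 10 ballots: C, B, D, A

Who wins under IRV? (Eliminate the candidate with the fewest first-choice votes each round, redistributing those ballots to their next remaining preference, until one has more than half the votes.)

Round 1: A 17, B 0, C 10, D 11. B eliminated.
Round 2: A 17, C 10, D 11. C eliminated.
Round 3: A 17, D 21. D has a majority (≥20).

D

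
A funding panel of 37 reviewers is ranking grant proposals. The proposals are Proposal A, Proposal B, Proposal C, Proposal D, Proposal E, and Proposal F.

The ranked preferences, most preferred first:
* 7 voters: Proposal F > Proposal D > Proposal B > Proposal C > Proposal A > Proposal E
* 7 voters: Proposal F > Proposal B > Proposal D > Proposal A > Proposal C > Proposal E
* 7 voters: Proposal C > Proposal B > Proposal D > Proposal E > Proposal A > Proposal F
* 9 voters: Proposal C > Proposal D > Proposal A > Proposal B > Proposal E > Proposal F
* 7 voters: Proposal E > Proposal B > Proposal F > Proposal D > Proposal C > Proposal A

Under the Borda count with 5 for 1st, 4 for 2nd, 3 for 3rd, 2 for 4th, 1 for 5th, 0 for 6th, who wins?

Proposal B

Proposal A: 7×1 + 7×2 + 7×1 + 9×3 + 7×0 = 55
Proposal B: 7×3 + 7×4 + 7×4 + 9×2 + 7×4 = 123
Proposal C: 7×2 + 7×1 + 7×5 + 9×5 + 7×1 = 108
Proposal D: 7×4 + 7×3 + 7×3 + 9×4 + 7×2 = 120
Proposal E: 7×0 + 7×0 + 7×2 + 9×1 + 7×5 = 58
Proposal F: 7×5 + 7×5 + 7×0 + 9×0 + 7×3 = 91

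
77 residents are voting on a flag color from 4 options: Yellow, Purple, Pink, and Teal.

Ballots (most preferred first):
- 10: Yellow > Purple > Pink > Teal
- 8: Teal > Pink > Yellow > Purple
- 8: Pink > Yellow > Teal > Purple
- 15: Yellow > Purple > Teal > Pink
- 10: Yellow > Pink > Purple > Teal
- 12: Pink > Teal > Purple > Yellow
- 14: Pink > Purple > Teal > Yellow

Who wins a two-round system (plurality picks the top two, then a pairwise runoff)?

Pink

Round 1 first-place votes: Yellow 35, Purple 0, Pink 34, Teal 8. Yellow and Pink advance.
Runoff: Yellow is ranked above Pink on 35 ballots, Pink above Yellow on 42.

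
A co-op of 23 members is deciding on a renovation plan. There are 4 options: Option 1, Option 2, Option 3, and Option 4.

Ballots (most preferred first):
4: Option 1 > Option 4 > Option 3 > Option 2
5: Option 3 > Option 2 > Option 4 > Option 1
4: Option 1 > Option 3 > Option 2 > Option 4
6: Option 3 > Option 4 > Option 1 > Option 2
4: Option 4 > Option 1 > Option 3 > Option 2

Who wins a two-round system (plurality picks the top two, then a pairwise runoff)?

Option 1

Round 1 first-place votes: Option 1 8, Option 2 0, Option 3 11, Option 4 4. Option 3 and Option 1 advance.
Runoff: Option 3 is ranked above Option 1 on 11 ballots, Option 1 above Option 3 on 12.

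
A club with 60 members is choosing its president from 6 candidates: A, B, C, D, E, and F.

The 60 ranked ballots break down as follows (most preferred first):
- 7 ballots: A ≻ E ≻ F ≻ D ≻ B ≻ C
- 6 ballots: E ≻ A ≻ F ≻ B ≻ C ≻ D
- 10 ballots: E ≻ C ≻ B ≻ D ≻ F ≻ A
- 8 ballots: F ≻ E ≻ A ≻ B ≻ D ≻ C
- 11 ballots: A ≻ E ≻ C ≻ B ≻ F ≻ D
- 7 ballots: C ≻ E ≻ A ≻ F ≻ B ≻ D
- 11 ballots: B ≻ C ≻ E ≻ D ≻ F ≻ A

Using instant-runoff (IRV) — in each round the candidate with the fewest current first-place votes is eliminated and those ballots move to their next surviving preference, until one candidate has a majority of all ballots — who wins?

Round 1: A 18, B 11, C 7, D 0, E 16, F 8. D eliminated.
Round 2: A 18, B 11, C 7, E 16, F 8. C eliminated.
Round 3: A 18, B 11, E 23, F 8. F eliminated.
Round 4: A 18, B 11, E 31. E has a majority (≥31).

E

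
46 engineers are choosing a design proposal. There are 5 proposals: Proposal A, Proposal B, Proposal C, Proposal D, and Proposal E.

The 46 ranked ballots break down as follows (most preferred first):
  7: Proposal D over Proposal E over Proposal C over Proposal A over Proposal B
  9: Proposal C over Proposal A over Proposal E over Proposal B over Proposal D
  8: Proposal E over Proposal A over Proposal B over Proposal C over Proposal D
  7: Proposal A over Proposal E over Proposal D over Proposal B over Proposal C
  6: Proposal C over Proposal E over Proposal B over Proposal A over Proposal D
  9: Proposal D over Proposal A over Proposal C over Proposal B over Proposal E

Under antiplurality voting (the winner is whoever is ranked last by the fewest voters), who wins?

Proposal A

Last-place votes: Proposal A 0, Proposal B 7, Proposal C 7, Proposal D 23, Proposal E 9.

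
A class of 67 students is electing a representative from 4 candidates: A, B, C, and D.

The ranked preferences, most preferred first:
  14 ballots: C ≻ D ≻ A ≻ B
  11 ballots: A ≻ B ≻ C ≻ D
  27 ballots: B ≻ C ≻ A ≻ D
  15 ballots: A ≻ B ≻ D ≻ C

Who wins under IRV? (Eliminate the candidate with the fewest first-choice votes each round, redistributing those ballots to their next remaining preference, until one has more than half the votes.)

Round 1: A 26, B 27, C 14, D 0. D eliminated.
Round 2: A 26, B 27, C 14. C eliminated.
Round 3: A 40, B 27. A has a majority (≥34).

A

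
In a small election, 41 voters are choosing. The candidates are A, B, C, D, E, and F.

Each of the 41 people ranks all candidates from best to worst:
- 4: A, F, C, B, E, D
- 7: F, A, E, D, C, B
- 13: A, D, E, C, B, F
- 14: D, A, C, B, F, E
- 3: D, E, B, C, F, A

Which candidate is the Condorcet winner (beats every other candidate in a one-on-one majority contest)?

A

A vs B: 38–3
A vs C: 38–3
A vs D: 24–17
A vs E: 38–3
A vs F: 31–10
A beats every other candidate.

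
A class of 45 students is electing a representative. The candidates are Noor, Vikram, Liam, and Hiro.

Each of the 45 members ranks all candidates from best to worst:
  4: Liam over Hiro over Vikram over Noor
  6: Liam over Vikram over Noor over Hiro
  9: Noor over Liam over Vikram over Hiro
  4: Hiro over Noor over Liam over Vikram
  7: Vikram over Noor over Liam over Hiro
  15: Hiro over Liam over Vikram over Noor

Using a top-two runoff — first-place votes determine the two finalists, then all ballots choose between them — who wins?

Round 1 first-place votes: Noor 9, Vikram 7, Liam 10, Hiro 19. Hiro and Liam advance.
Runoff: Hiro is ranked above Liam on 19 ballots, Liam above Hiro on 26.

Liam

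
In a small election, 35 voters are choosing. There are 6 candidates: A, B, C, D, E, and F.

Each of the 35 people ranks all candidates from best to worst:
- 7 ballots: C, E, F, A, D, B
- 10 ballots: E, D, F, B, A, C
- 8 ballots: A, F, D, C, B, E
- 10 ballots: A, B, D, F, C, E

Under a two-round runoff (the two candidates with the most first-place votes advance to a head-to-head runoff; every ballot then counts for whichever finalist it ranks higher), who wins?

Round 1 first-place votes: A 18, B 0, C 7, D 0, E 10, F 0. A and E advance.
Runoff: A is ranked above E on 18 ballots, E above A on 17.

A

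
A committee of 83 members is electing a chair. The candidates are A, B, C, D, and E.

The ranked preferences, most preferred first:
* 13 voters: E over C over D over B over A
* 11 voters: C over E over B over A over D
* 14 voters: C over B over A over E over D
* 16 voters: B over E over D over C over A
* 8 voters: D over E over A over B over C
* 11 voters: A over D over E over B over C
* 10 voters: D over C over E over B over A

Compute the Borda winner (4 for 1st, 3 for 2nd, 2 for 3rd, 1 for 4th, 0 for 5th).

A: 13×0 + 11×1 + 14×2 + 16×0 + 8×2 + 11×4 + 10×0 = 99
B: 13×1 + 11×2 + 14×3 + 16×4 + 8×1 + 11×1 + 10×1 = 170
C: 13×3 + 11×4 + 14×4 + 16×1 + 8×0 + 11×0 + 10×3 = 185
D: 13×2 + 11×0 + 14×0 + 16×2 + 8×4 + 11×3 + 10×4 = 163
E: 13×4 + 11×3 + 14×1 + 16×3 + 8×3 + 11×2 + 10×2 = 213

E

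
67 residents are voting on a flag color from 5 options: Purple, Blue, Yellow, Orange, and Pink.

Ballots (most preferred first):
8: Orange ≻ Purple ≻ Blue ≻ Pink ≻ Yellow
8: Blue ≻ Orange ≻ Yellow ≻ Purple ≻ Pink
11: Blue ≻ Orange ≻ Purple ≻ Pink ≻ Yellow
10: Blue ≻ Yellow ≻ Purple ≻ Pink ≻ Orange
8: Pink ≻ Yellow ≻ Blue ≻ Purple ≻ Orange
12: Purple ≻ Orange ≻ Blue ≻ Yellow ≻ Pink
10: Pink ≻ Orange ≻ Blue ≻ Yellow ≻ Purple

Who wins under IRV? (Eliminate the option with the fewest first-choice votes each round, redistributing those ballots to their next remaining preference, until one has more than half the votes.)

Blue

Round 1: Purple 12, Blue 29, Yellow 0, Orange 8, Pink 18. Yellow eliminated.
Round 2: Purple 12, Blue 29, Orange 8, Pink 18. Orange eliminated.
Round 3: Purple 20, Blue 29, Pink 18. Pink eliminated.
Round 4: Purple 20, Blue 47. Blue has a majority (≥34).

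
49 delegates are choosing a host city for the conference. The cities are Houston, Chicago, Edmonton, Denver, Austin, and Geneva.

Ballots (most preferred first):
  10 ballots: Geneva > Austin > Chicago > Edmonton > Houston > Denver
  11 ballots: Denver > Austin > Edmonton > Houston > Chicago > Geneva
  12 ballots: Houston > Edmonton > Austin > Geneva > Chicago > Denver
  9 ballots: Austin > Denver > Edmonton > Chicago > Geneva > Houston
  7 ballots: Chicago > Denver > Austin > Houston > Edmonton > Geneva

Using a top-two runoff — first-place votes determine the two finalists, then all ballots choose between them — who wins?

Round 1 first-place votes: Houston 12, Chicago 7, Edmonton 0, Denver 11, Austin 9, Geneva 10. Houston and Denver advance.
Runoff: Houston is ranked above Denver on 22 ballots, Denver above Houston on 27.

Denver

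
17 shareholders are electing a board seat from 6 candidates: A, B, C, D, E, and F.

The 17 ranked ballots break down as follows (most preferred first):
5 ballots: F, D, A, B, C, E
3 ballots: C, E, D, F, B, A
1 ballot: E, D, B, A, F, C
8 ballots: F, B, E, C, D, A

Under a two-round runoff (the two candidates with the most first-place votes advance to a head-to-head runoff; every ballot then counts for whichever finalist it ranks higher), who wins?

F

Round 1 first-place votes: A 0, B 0, C 3, D 0, E 1, F 13. F and C advance.
Runoff: F is ranked above C on 14 ballots, C above F on 3.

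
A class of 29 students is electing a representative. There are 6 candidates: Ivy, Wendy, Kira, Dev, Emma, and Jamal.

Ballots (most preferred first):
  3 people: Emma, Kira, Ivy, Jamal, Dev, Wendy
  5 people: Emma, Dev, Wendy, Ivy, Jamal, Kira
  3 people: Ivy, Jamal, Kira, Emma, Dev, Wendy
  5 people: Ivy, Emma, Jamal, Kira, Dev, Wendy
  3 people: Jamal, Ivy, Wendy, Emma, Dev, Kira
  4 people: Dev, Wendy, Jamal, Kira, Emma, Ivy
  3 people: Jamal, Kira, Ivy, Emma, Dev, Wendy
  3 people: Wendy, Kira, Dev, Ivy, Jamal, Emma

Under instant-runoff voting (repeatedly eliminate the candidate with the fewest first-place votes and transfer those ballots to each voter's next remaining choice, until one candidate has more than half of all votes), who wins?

Ivy

Round 1: Ivy 8, Wendy 3, Kira 0, Dev 4, Emma 8, Jamal 6. Kira eliminated.
Round 2: Ivy 8, Wendy 3, Dev 4, Emma 8, Jamal 6. Wendy eliminated.
Round 3: Ivy 8, Dev 7, Emma 8, Jamal 6. Jamal eliminated.
Round 4: Ivy 14, Dev 7, Emma 8. Dev eliminated.
Round 5: Ivy 17, Emma 12. Ivy has a majority (≥15).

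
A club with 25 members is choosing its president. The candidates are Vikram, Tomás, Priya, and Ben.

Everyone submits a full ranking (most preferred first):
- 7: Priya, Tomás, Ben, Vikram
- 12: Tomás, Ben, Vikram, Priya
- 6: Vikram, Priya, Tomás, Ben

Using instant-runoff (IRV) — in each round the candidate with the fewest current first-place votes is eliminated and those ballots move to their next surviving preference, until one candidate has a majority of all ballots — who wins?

Priya

Round 1: Vikram 6, Tomás 12, Priya 7, Ben 0. Ben eliminated.
Round 2: Vikram 6, Tomás 12, Priya 7. Vikram eliminated.
Round 3: Tomás 12, Priya 13. Priya has a majority (≥13).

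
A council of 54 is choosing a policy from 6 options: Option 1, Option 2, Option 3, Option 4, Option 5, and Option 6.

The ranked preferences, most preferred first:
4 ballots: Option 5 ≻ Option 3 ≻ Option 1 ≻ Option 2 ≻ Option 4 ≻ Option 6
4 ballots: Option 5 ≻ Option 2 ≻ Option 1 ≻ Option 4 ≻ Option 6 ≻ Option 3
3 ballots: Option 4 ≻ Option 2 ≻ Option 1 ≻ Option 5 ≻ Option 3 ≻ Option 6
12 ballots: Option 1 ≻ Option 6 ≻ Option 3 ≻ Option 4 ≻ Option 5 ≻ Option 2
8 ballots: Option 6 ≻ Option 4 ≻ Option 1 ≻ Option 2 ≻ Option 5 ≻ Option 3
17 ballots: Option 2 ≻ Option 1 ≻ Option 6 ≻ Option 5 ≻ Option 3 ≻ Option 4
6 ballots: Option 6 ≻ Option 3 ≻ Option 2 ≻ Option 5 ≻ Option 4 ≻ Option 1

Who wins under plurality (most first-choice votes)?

Option 2

First-place votes: Option 1 12, Option 2 17, Option 3 0, Option 4 3, Option 5 8, Option 6 14.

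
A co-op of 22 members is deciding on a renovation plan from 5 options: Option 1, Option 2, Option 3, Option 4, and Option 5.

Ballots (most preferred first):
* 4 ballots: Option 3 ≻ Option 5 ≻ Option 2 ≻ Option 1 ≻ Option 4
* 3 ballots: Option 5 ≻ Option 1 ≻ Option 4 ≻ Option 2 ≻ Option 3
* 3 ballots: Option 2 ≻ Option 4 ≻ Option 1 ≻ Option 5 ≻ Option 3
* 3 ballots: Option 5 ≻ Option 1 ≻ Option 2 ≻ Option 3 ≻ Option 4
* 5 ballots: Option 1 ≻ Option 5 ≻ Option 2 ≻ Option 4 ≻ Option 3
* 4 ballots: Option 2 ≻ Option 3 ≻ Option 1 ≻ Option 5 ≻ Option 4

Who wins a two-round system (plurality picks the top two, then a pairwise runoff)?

Round 1 first-place votes: Option 1 5, Option 2 7, Option 3 4, Option 4 0, Option 5 6. Option 2 and Option 5 advance.
Runoff: Option 2 is ranked above Option 5 on 7 ballots, Option 5 above Option 2 on 15.

Option 5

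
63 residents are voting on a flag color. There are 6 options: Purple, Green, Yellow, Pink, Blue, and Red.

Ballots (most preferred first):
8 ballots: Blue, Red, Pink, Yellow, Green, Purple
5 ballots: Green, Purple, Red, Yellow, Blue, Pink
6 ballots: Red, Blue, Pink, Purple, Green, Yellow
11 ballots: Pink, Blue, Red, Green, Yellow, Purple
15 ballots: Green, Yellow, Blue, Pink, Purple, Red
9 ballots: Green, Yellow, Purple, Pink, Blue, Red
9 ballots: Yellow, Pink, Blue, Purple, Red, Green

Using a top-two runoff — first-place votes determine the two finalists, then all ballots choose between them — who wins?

Round 1 first-place votes: Purple 0, Green 29, Yellow 9, Pink 11, Blue 8, Red 6. Green and Pink advance.
Runoff: Green is ranked above Pink on 29 ballots, Pink above Green on 34.

Pink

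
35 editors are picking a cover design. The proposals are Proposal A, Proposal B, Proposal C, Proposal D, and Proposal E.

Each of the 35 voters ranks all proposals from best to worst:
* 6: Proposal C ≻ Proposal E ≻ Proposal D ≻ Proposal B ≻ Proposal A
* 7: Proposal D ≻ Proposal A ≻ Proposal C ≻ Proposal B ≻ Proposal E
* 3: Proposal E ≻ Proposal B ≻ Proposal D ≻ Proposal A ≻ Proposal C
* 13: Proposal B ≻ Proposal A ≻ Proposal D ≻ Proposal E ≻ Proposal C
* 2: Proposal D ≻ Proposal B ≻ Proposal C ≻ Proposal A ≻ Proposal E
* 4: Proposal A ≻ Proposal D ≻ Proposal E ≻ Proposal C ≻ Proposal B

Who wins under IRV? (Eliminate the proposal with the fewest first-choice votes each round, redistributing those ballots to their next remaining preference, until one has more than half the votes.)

Proposal D

Round 1: Proposal A 4, Proposal B 13, Proposal C 6, Proposal D 9, Proposal E 3. Proposal E eliminated.
Round 2: Proposal A 4, Proposal B 16, Proposal C 6, Proposal D 9. Proposal A eliminated.
Round 3: Proposal B 16, Proposal C 6, Proposal D 13. Proposal C eliminated.
Round 4: Proposal B 16, Proposal D 19. Proposal D has a majority (≥18).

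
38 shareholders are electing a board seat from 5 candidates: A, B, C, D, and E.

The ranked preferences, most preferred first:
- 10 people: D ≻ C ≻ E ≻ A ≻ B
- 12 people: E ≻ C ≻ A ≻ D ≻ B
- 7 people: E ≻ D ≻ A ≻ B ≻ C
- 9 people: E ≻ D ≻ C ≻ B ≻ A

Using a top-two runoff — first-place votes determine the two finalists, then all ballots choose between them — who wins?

Round 1 first-place votes: A 0, B 0, C 0, D 10, E 28. E and D advance.
Runoff: E is ranked above D on 28 ballots, D above E on 10.

E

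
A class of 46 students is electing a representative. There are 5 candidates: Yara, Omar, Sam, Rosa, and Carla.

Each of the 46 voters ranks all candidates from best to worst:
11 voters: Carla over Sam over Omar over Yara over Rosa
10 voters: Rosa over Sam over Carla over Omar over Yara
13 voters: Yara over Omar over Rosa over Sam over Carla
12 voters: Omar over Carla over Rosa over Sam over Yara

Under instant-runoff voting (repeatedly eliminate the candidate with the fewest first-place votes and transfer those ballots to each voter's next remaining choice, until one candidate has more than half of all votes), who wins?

Round 1: Yara 13, Omar 12, Sam 0, Rosa 10, Carla 11. Sam eliminated.
Round 2: Yara 13, Omar 12, Rosa 10, Carla 11. Rosa eliminated.
Round 3: Yara 13, Omar 12, Carla 21. Omar eliminated.
Round 4: Yara 13, Carla 33. Carla has a majority (≥24).

Carla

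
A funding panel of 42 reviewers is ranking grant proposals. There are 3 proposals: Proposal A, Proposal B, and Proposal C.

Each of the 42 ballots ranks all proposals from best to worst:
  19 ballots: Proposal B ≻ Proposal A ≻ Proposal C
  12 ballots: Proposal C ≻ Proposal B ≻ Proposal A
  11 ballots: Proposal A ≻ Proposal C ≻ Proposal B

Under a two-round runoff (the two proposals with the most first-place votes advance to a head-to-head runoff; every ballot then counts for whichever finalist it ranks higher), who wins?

Proposal C

Round 1 first-place votes: Proposal A 11, Proposal B 19, Proposal C 12. Proposal B and Proposal C advance.
Runoff: Proposal B is ranked above Proposal C on 19 ballots, Proposal C above Proposal B on 23.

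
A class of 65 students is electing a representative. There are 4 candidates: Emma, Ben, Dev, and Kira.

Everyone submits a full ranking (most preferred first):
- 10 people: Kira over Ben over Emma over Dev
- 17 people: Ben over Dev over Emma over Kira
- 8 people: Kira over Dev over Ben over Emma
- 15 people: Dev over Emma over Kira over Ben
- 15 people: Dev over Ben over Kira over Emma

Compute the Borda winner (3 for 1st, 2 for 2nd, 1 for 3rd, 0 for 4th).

Dev

Emma: 10×1 + 17×1 + 8×0 + 15×2 + 15×0 = 57
Ben: 10×2 + 17×3 + 8×1 + 15×0 + 15×2 = 109
Dev: 10×0 + 17×2 + 8×2 + 15×3 + 15×3 = 140
Kira: 10×3 + 17×0 + 8×3 + 15×1 + 15×1 = 84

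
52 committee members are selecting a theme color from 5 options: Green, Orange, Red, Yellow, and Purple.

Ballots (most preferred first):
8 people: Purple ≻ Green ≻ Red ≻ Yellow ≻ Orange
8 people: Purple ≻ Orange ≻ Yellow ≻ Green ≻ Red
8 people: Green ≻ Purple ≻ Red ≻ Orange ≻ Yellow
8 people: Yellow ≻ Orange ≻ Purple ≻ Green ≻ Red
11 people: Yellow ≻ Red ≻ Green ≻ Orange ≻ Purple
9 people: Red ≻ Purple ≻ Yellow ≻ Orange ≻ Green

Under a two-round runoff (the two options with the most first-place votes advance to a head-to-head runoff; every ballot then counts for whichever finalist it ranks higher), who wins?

Purple

Round 1 first-place votes: Green 8, Orange 0, Red 9, Yellow 19, Purple 16. Yellow and Purple advance.
Runoff: Yellow is ranked above Purple on 19 ballots, Purple above Yellow on 33.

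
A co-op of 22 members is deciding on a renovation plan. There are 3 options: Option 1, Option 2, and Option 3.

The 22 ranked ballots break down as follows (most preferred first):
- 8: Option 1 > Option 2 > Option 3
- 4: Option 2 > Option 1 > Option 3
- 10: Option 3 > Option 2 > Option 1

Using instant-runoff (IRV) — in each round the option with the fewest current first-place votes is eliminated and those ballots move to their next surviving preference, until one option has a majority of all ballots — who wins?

Round 1: Option 1 8, Option 2 4, Option 3 10. Option 2 eliminated.
Round 2: Option 1 12, Option 3 10. Option 1 has a majority (≥12).

Option 1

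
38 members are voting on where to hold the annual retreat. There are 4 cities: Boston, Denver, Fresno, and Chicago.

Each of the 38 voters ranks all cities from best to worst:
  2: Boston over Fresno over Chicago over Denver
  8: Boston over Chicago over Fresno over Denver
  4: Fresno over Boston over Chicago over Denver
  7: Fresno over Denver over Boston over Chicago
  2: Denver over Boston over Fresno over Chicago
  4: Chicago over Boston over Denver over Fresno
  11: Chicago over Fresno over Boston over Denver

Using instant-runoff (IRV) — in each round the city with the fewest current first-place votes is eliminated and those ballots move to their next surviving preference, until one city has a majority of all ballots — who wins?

Boston

Round 1: Boston 10, Denver 2, Fresno 11, Chicago 15. Denver eliminated.
Round 2: Boston 12, Fresno 11, Chicago 15. Fresno eliminated.
Round 3: Boston 23, Chicago 15. Boston has a majority (≥20).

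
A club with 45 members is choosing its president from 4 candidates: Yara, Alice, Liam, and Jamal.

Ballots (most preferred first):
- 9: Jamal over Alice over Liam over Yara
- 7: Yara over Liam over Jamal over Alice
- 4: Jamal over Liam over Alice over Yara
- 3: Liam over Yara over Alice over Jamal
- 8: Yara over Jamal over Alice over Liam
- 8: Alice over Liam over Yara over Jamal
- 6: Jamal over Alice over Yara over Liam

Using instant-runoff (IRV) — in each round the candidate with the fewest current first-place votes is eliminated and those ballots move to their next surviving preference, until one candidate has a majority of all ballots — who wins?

Yara

Round 1: Yara 15, Alice 8, Liam 3, Jamal 19. Liam eliminated.
Round 2: Yara 18, Alice 8, Jamal 19. Alice eliminated.
Round 3: Yara 26, Jamal 19. Yara has a majority (≥23).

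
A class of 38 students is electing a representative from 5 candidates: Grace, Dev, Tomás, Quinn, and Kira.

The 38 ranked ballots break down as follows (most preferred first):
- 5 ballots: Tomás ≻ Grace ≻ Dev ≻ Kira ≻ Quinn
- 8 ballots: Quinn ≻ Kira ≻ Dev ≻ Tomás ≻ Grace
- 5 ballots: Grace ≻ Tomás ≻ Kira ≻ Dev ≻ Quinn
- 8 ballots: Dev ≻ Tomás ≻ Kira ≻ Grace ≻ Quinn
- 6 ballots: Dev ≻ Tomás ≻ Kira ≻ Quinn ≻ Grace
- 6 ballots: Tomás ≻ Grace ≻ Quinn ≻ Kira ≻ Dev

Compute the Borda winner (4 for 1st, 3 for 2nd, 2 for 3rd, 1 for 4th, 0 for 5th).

Grace: 5×3 + 8×0 + 5×4 + 8×1 + 6×0 + 6×3 = 61
Dev: 5×2 + 8×2 + 5×1 + 8×4 + 6×4 + 6×0 = 87
Tomás: 5×4 + 8×1 + 5×3 + 8×3 + 6×3 + 6×4 = 109
Quinn: 5×0 + 8×4 + 5×0 + 8×0 + 6×1 + 6×2 = 50
Kira: 5×1 + 8×3 + 5×2 + 8×2 + 6×2 + 6×1 = 73

Tomás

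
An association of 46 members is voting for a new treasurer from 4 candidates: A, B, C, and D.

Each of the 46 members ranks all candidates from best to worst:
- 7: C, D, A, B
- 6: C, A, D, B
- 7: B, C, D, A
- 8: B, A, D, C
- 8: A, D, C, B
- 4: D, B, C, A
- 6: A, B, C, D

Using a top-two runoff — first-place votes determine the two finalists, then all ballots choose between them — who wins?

A

Round 1 first-place votes: A 14, B 15, C 13, D 4. B and A advance.
Runoff: B is ranked above A on 19 ballots, A above B on 27.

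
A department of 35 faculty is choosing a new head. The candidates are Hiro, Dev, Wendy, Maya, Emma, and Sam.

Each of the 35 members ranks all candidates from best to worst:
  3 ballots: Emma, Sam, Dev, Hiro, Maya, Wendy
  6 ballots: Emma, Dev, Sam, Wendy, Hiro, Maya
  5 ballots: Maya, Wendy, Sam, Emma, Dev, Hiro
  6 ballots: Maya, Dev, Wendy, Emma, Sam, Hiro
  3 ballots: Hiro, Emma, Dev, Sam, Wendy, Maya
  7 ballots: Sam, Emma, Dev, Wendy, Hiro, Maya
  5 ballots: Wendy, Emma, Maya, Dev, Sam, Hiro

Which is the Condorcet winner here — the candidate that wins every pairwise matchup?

Emma

Emma vs Hiro: 32–3
Emma vs Dev: 29–6
Emma vs Wendy: 19–16
Emma vs Maya: 24–11
Emma vs Sam: 23–12
Emma beats every other candidate.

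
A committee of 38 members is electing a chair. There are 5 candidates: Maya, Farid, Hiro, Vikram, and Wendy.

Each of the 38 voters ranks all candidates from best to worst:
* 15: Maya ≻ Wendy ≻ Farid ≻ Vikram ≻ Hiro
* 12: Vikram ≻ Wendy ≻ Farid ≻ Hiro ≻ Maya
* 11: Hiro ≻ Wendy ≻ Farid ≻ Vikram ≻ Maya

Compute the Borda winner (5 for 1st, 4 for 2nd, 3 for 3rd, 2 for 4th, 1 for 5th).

Wendy

Maya: 15×5 + 12×1 + 11×1 = 98
Farid: 15×3 + 12×3 + 11×3 = 114
Hiro: 15×1 + 12×2 + 11×5 = 94
Vikram: 15×2 + 12×5 + 11×2 = 112
Wendy: 15×4 + 12×4 + 11×4 = 152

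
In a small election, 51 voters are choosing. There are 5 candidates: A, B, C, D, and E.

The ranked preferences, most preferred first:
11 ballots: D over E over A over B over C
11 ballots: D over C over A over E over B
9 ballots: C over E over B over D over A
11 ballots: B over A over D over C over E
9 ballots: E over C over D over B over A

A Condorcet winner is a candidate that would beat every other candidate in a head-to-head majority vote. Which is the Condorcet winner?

D vs A: 40–11
D vs B: 31–20
D vs C: 33–18
D vs E: 33–18
D beats every other candidate.

D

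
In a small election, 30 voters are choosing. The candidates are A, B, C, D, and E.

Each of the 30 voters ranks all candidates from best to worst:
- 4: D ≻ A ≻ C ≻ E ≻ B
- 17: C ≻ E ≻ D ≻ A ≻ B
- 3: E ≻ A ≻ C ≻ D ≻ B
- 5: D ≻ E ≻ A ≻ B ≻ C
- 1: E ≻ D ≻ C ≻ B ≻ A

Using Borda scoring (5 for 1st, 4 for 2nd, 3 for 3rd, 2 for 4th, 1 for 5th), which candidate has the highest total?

A: 4×4 + 17×2 + 3×4 + 5×3 + 1×1 = 78
B: 4×1 + 17×1 + 3×1 + 5×2 + 1×2 = 36
C: 4×3 + 17×5 + 3×3 + 5×1 + 1×3 = 114
D: 4×5 + 17×3 + 3×2 + 5×5 + 1×4 = 106
E: 4×2 + 17×4 + 3×5 + 5×4 + 1×5 = 116

E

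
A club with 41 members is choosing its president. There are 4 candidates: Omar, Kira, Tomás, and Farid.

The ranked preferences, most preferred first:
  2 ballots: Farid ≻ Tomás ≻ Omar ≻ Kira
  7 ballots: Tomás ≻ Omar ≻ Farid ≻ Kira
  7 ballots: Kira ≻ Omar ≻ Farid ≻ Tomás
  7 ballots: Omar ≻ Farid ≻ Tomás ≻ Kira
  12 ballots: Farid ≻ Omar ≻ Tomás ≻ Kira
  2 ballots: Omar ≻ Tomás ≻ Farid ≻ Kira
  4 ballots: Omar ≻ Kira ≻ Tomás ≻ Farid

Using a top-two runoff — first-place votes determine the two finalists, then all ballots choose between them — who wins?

Round 1 first-place votes: Omar 13, Kira 7, Tomás 7, Farid 14. Farid and Omar advance.
Runoff: Farid is ranked above Omar on 14 ballots, Omar above Farid on 27.

Omar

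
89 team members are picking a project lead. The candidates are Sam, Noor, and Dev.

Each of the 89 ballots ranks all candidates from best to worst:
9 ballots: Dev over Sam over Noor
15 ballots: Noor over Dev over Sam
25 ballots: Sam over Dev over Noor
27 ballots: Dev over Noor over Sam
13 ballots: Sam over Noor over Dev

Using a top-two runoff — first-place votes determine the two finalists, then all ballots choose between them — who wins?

Round 1 first-place votes: Sam 38, Noor 15, Dev 36. Sam and Dev advance.
Runoff: Sam is ranked above Dev on 38 ballots, Dev above Sam on 51.

Dev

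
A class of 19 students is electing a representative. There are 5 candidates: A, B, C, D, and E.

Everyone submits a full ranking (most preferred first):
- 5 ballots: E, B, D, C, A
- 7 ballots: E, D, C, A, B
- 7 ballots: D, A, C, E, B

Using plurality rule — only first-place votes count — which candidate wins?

First-place votes: A 0, B 0, C 0, D 7, E 12.

E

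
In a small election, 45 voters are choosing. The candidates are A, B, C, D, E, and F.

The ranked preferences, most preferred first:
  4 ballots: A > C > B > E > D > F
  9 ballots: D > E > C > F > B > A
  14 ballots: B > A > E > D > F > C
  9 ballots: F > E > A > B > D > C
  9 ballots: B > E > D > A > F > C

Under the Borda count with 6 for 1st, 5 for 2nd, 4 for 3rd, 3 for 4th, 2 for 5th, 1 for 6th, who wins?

A: 4×6 + 9×1 + 14×5 + 9×4 + 9×3 = 166
B: 4×4 + 9×2 + 14×6 + 9×3 + 9×6 = 199
C: 4×5 + 9×4 + 14×1 + 9×1 + 9×1 = 88
D: 4×2 + 9×6 + 14×3 + 9×2 + 9×4 = 158
E: 4×3 + 9×5 + 14×4 + 9×5 + 9×5 = 203
F: 4×1 + 9×3 + 14×2 + 9×6 + 9×2 = 131

E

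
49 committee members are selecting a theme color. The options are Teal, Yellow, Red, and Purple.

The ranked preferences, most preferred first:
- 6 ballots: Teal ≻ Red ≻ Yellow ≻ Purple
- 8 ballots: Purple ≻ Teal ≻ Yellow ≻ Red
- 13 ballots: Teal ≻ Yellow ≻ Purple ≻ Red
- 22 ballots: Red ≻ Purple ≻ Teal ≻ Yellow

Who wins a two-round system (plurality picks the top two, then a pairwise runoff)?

Round 1 first-place votes: Teal 19, Yellow 0, Red 22, Purple 8. Red and Teal advance.
Runoff: Red is ranked above Teal on 22 ballots, Teal above Red on 27.

Teal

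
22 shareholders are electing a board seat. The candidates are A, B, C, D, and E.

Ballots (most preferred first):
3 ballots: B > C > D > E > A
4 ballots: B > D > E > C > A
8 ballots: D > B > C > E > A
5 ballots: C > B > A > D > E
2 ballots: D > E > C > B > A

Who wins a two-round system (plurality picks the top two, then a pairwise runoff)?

B

Round 1 first-place votes: A 0, B 7, C 5, D 10, E 0. D and B advance.
Runoff: D is ranked above B on 10 ballots, B above D on 12.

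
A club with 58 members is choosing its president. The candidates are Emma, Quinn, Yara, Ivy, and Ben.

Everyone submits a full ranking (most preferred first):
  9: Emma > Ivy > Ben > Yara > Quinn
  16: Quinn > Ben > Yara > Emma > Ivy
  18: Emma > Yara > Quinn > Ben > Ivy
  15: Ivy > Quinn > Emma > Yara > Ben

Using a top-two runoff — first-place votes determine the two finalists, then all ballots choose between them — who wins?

Round 1 first-place votes: Emma 27, Quinn 16, Yara 0, Ivy 15, Ben 0. Emma and Quinn advance.
Runoff: Emma is ranked above Quinn on 27 ballots, Quinn above Emma on 31.

Quinn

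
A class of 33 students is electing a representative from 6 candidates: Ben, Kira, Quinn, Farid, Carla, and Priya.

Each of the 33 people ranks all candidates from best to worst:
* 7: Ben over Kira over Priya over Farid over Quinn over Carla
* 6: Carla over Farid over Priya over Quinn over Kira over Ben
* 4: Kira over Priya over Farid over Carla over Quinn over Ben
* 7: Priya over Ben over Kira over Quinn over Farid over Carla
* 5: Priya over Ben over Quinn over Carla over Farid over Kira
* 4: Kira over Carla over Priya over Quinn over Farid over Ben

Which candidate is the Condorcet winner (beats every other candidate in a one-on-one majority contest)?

Priya vs Ben: 26–7
Priya vs Kira: 18–15
Priya vs Quinn: 33–0
Priya vs Farid: 27–6
Priya vs Carla: 23–10
Priya beats every other candidate.

Priya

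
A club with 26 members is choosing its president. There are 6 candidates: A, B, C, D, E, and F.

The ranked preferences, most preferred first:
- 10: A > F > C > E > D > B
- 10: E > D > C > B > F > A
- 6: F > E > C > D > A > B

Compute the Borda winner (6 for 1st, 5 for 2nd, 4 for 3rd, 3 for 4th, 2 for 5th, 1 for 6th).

A: 10×6 + 10×1 + 6×2 = 82
B: 10×1 + 10×3 + 6×1 = 46
C: 10×4 + 10×4 + 6×4 = 104
D: 10×2 + 10×5 + 6×3 = 88
E: 10×3 + 10×6 + 6×5 = 120
F: 10×5 + 10×2 + 6×6 = 106

E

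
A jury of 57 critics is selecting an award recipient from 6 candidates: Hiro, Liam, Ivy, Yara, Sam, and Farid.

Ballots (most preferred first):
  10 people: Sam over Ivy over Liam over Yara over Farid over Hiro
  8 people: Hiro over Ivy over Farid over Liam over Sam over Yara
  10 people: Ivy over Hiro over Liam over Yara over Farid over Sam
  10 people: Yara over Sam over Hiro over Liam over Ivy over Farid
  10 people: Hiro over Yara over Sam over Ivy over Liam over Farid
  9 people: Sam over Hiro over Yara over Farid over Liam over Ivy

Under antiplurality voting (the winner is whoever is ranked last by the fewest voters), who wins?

Liam

Last-place votes: Hiro 10, Liam 0, Ivy 9, Yara 8, Sam 10, Farid 20.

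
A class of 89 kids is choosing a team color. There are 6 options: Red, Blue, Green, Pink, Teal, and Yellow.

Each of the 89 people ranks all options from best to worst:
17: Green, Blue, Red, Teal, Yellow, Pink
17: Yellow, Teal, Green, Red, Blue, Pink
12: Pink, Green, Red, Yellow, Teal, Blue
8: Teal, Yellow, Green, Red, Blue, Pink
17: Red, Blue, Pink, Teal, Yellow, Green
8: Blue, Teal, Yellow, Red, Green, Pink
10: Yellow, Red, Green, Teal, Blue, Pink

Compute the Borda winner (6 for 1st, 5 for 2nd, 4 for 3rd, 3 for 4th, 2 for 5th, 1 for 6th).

Red: 17×4 + 17×3 + 12×4 + 8×3 + 17×6 + 8×3 + 10×5 = 367
Blue: 17×5 + 17×2 + 12×1 + 8×2 + 17×5 + 8×6 + 10×2 = 300
Green: 17×6 + 17×4 + 12×5 + 8×4 + 17×1 + 8×2 + 10×4 = 335
Pink: 17×1 + 17×1 + 12×6 + 8×1 + 17×4 + 8×1 + 10×1 = 200
Teal: 17×3 + 17×5 + 12×2 + 8×6 + 17×3 + 8×5 + 10×3 = 329
Yellow: 17×2 + 17×6 + 12×3 + 8×5 + 17×2 + 8×4 + 10×6 = 338

Red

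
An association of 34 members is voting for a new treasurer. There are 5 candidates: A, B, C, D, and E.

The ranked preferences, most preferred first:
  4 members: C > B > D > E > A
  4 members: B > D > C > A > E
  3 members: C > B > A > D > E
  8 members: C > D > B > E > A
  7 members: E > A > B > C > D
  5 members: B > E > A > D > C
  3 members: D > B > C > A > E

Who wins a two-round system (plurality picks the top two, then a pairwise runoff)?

B

Round 1 first-place votes: A 0, B 9, C 15, D 3, E 7. C and B advance.
Runoff: C is ranked above B on 15 ballots, B above C on 19.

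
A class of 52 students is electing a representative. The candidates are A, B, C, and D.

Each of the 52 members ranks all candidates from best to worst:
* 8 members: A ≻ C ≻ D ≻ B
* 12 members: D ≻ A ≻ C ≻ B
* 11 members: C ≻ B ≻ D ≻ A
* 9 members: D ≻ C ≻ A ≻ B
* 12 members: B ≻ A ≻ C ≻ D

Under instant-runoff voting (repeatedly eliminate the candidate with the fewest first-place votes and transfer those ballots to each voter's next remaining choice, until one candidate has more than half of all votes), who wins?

Round 1: A 8, B 12, C 11, D 21. A eliminated.
Round 2: B 12, C 19, D 21. B eliminated.
Round 3: C 31, D 21. C has a majority (≥27).

C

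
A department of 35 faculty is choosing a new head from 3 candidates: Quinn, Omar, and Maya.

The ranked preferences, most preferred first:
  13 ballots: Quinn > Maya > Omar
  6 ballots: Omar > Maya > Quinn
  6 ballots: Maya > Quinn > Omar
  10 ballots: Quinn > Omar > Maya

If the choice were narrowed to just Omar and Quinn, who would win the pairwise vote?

Omar is ranked above Quinn on 6 ballots; Quinn above Omar on 29.

Quinn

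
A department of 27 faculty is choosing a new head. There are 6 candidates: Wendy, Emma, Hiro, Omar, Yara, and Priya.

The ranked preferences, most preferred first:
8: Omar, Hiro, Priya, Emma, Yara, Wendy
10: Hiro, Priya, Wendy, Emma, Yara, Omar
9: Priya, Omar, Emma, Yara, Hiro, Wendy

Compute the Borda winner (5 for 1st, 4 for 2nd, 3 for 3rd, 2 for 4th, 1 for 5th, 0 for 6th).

Priya

Wendy: 8×0 + 10×3 + 9×0 = 30
Emma: 8×2 + 10×2 + 9×3 = 63
Hiro: 8×4 + 10×5 + 9×1 = 91
Omar: 8×5 + 10×0 + 9×4 = 76
Yara: 8×1 + 10×1 + 9×2 = 36
Priya: 8×3 + 10×4 + 9×5 = 109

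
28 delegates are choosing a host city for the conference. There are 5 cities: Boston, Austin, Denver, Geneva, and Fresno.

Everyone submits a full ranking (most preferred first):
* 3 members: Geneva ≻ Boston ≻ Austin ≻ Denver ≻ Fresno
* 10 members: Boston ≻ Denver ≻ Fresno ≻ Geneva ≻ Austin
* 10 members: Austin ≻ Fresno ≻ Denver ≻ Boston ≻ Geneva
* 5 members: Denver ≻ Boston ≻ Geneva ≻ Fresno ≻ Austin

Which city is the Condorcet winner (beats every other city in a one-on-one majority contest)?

Denver

Denver vs Boston: 15–13
Denver vs Austin: 15–13
Denver vs Geneva: 25–3
Denver vs Fresno: 18–10
Denver beats every other city.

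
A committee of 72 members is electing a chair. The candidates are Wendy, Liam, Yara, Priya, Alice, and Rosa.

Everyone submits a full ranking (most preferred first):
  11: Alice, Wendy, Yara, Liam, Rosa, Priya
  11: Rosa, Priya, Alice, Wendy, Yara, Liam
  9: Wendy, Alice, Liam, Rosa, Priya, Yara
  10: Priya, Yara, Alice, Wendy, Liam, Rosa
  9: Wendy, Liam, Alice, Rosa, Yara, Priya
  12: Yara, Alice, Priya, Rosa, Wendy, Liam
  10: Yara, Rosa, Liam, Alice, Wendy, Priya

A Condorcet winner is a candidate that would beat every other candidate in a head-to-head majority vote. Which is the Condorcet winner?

Alice vs Wendy: 54–18
Alice vs Liam: 53–19
Alice vs Yara: 40–32
Alice vs Priya: 51–21
Alice vs Rosa: 51–21
Alice beats every other candidate.

Alice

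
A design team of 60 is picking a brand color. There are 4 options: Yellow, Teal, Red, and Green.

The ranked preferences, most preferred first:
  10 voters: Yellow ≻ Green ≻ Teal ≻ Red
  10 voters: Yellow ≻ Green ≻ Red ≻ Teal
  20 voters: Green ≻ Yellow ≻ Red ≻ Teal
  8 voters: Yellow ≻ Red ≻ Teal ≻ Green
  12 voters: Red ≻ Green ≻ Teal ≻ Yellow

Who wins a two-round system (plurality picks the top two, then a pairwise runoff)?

Green

Round 1 first-place votes: Yellow 28, Teal 0, Red 12, Green 20. Yellow and Green advance.
Runoff: Yellow is ranked above Green on 28 ballots, Green above Yellow on 32.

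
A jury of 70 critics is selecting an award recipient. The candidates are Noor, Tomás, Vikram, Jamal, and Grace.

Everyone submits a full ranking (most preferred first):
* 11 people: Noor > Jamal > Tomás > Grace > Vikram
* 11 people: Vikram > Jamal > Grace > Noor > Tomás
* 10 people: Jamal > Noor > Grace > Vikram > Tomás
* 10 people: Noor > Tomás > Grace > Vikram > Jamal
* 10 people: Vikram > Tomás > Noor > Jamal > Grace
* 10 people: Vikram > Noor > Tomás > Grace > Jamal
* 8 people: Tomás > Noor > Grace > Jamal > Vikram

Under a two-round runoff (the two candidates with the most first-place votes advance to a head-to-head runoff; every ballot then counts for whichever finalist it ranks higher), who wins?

Noor

Round 1 first-place votes: Noor 21, Tomás 8, Vikram 31, Jamal 10, Grace 0. Vikram and Noor advance.
Runoff: Vikram is ranked above Noor on 31 ballots, Noor above Vikram on 39.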